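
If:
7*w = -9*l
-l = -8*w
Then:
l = 0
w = 0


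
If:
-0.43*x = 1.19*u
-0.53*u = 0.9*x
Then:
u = 0.00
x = 0.00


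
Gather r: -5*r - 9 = -5*r - 9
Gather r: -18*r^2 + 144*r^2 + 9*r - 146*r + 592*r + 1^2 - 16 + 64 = 126*r^2 + 455*r + 49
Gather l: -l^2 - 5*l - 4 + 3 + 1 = -l^2 - 5*l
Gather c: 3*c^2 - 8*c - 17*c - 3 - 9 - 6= 3*c^2 - 25*c - 18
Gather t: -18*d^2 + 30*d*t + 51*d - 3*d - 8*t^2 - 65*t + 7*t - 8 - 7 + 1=-18*d^2 + 48*d - 8*t^2 + t*(30*d - 58) - 14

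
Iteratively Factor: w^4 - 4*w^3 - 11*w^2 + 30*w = (w - 2)*(w^3 - 2*w^2 - 15*w) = w*(w - 2)*(w^2 - 2*w - 15) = w*(w - 5)*(w - 2)*(w + 3)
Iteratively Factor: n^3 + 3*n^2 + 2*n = (n)*(n^2 + 3*n + 2) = n*(n + 2)*(n + 1)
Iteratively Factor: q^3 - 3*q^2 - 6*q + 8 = (q - 1)*(q^2 - 2*q - 8) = (q - 1)*(q + 2)*(q - 4)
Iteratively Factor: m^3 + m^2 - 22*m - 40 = (m + 4)*(m^2 - 3*m - 10) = (m - 5)*(m + 4)*(m + 2)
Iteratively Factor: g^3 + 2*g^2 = (g)*(g^2 + 2*g) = g*(g + 2)*(g)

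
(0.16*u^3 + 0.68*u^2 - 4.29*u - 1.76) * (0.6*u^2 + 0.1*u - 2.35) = 0.096*u^5 + 0.424*u^4 - 2.882*u^3 - 3.083*u^2 + 9.9055*u + 4.136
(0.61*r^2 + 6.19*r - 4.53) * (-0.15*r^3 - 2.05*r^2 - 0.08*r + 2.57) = -0.0915*r^5 - 2.179*r^4 - 12.0588*r^3 + 10.359*r^2 + 16.2707*r - 11.6421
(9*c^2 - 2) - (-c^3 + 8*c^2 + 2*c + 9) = c^3 + c^2 - 2*c - 11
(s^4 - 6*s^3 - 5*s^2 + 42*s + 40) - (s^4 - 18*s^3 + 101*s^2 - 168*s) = 12*s^3 - 106*s^2 + 210*s + 40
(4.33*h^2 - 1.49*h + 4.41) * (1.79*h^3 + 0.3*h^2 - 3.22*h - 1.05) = 7.7507*h^5 - 1.3681*h^4 - 6.4957*h^3 + 1.5743*h^2 - 12.6357*h - 4.6305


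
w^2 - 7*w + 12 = (w - 4)*(w - 3)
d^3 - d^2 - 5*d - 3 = (d - 3)*(d + 1)^2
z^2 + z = z*(z + 1)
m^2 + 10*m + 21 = (m + 3)*(m + 7)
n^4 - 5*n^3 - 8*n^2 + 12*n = n*(n - 6)*(n - 1)*(n + 2)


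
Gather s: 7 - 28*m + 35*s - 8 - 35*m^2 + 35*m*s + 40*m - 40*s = -35*m^2 + 12*m + s*(35*m - 5) - 1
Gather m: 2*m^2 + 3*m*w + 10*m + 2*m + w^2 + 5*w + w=2*m^2 + m*(3*w + 12) + w^2 + 6*w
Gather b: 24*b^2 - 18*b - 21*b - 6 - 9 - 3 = 24*b^2 - 39*b - 18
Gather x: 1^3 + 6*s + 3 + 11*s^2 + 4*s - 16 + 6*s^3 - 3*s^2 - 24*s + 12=6*s^3 + 8*s^2 - 14*s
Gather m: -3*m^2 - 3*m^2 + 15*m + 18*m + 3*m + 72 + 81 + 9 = -6*m^2 + 36*m + 162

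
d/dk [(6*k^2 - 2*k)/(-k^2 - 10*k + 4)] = 2*(-31*k^2 + 24*k - 4)/(k^4 + 20*k^3 + 92*k^2 - 80*k + 16)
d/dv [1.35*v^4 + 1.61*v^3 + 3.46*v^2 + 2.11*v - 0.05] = 5.4*v^3 + 4.83*v^2 + 6.92*v + 2.11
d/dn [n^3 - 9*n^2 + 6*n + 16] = 3*n^2 - 18*n + 6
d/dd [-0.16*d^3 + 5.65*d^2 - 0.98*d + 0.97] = -0.48*d^2 + 11.3*d - 0.98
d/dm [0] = 0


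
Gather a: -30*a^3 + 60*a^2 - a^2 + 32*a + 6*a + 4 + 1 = -30*a^3 + 59*a^2 + 38*a + 5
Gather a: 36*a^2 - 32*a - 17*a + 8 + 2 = 36*a^2 - 49*a + 10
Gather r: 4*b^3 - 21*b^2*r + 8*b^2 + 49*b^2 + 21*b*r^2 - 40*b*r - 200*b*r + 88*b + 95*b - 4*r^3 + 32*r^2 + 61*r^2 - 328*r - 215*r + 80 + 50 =4*b^3 + 57*b^2 + 183*b - 4*r^3 + r^2*(21*b + 93) + r*(-21*b^2 - 240*b - 543) + 130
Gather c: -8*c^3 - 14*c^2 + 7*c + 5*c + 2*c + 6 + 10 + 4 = -8*c^3 - 14*c^2 + 14*c + 20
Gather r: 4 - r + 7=11 - r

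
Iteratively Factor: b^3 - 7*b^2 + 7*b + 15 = (b - 5)*(b^2 - 2*b - 3) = (b - 5)*(b + 1)*(b - 3)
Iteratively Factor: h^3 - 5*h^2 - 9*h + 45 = (h + 3)*(h^2 - 8*h + 15) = (h - 3)*(h + 3)*(h - 5)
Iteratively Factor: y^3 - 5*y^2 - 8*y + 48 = (y - 4)*(y^2 - y - 12) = (y - 4)^2*(y + 3)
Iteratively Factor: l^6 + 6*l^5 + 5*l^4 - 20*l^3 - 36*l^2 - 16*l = (l + 1)*(l^5 + 5*l^4 - 20*l^2 - 16*l) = (l + 1)*(l + 4)*(l^4 + l^3 - 4*l^2 - 4*l) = (l + 1)^2*(l + 4)*(l^3 - 4*l) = (l + 1)^2*(l + 2)*(l + 4)*(l^2 - 2*l) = l*(l + 1)^2*(l + 2)*(l + 4)*(l - 2)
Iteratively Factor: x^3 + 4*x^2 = (x)*(x^2 + 4*x) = x^2*(x + 4)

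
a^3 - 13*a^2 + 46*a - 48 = (a - 8)*(a - 3)*(a - 2)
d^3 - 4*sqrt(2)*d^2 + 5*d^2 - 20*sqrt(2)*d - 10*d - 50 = (d + 5)*(d - 5*sqrt(2))*(d + sqrt(2))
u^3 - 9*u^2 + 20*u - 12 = (u - 6)*(u - 2)*(u - 1)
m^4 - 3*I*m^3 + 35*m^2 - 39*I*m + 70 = (m - 7*I)*(m - 2*I)*(m + I)*(m + 5*I)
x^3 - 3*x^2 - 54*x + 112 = (x - 8)*(x - 2)*(x + 7)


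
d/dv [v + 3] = 1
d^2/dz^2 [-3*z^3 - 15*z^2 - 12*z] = -18*z - 30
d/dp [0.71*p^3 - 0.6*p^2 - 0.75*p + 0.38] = 2.13*p^2 - 1.2*p - 0.75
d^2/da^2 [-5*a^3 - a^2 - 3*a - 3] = -30*a - 2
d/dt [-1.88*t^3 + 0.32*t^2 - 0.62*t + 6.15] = -5.64*t^2 + 0.64*t - 0.62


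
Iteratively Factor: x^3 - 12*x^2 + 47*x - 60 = (x - 4)*(x^2 - 8*x + 15) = (x - 5)*(x - 4)*(x - 3)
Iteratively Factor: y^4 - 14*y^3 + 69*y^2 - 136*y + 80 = (y - 4)*(y^3 - 10*y^2 + 29*y - 20) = (y - 5)*(y - 4)*(y^2 - 5*y + 4) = (y - 5)*(y - 4)*(y - 1)*(y - 4)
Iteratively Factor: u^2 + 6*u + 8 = (u + 4)*(u + 2)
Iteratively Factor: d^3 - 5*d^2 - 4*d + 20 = (d + 2)*(d^2 - 7*d + 10) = (d - 2)*(d + 2)*(d - 5)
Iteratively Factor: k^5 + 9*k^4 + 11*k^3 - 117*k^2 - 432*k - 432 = (k + 3)*(k^4 + 6*k^3 - 7*k^2 - 96*k - 144) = (k - 4)*(k + 3)*(k^3 + 10*k^2 + 33*k + 36) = (k - 4)*(k + 3)^2*(k^2 + 7*k + 12) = (k - 4)*(k + 3)^3*(k + 4)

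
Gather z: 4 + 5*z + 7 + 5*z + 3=10*z + 14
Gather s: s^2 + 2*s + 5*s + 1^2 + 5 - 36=s^2 + 7*s - 30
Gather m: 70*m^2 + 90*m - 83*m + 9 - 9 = 70*m^2 + 7*m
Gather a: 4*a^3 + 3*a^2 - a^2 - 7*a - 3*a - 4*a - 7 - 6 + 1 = 4*a^3 + 2*a^2 - 14*a - 12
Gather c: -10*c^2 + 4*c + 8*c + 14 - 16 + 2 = -10*c^2 + 12*c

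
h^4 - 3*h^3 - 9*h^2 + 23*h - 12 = (h - 4)*(h - 1)^2*(h + 3)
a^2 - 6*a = a*(a - 6)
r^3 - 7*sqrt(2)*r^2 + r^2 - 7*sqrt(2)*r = r*(r + 1)*(r - 7*sqrt(2))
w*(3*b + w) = 3*b*w + w^2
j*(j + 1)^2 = j^3 + 2*j^2 + j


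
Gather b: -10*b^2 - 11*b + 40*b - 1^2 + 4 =-10*b^2 + 29*b + 3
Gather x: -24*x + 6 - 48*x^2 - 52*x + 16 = -48*x^2 - 76*x + 22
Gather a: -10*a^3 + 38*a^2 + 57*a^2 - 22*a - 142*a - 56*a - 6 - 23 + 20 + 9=-10*a^3 + 95*a^2 - 220*a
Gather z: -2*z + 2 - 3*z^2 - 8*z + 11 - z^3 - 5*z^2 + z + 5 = -z^3 - 8*z^2 - 9*z + 18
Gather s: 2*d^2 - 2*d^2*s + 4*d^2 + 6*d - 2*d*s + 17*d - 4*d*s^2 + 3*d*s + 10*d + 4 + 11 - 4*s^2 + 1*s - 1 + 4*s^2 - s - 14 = 6*d^2 - 4*d*s^2 + 33*d + s*(-2*d^2 + d)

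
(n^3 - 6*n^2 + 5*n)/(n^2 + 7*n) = (n^2 - 6*n + 5)/(n + 7)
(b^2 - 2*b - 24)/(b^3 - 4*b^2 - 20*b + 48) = 1/(b - 2)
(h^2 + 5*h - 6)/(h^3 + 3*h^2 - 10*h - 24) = (h^2 + 5*h - 6)/(h^3 + 3*h^2 - 10*h - 24)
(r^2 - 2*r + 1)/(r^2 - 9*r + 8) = (r - 1)/(r - 8)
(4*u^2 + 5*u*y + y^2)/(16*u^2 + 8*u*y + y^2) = (u + y)/(4*u + y)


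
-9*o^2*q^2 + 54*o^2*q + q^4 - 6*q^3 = q*(-3*o + q)*(3*o + q)*(q - 6)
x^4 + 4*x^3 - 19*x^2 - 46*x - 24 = (x - 4)*(x + 1)^2*(x + 6)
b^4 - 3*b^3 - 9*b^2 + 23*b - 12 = (b - 4)*(b - 1)^2*(b + 3)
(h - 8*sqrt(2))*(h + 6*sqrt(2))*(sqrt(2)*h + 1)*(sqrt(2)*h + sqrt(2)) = 2*h^4 - 3*sqrt(2)*h^3 + 2*h^3 - 196*h^2 - 3*sqrt(2)*h^2 - 196*h - 96*sqrt(2)*h - 96*sqrt(2)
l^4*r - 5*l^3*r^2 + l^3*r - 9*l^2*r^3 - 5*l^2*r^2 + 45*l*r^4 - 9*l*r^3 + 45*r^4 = (l - 5*r)*(l - 3*r)*(l + 3*r)*(l*r + r)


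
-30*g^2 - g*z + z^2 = (-6*g + z)*(5*g + z)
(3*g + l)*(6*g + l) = 18*g^2 + 9*g*l + l^2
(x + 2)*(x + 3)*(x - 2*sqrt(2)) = x^3 - 2*sqrt(2)*x^2 + 5*x^2 - 10*sqrt(2)*x + 6*x - 12*sqrt(2)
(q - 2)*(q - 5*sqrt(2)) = q^2 - 5*sqrt(2)*q - 2*q + 10*sqrt(2)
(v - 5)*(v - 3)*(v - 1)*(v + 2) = v^4 - 7*v^3 + 5*v^2 + 31*v - 30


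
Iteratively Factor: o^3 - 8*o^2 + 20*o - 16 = (o - 2)*(o^2 - 6*o + 8) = (o - 2)^2*(o - 4)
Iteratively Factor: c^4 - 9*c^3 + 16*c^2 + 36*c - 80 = (c - 5)*(c^3 - 4*c^2 - 4*c + 16) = (c - 5)*(c + 2)*(c^2 - 6*c + 8) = (c - 5)*(c - 2)*(c + 2)*(c - 4)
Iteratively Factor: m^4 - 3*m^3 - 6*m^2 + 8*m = (m)*(m^3 - 3*m^2 - 6*m + 8) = m*(m + 2)*(m^2 - 5*m + 4) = m*(m - 1)*(m + 2)*(m - 4)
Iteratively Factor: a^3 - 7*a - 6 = (a + 1)*(a^2 - a - 6) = (a + 1)*(a + 2)*(a - 3)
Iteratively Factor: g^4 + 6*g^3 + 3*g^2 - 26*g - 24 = (g + 1)*(g^3 + 5*g^2 - 2*g - 24) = (g - 2)*(g + 1)*(g^2 + 7*g + 12) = (g - 2)*(g + 1)*(g + 3)*(g + 4)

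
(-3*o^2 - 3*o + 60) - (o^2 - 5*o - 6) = -4*o^2 + 2*o + 66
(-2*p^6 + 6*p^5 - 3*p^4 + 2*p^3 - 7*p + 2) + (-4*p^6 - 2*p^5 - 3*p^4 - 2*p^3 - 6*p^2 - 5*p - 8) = -6*p^6 + 4*p^5 - 6*p^4 - 6*p^2 - 12*p - 6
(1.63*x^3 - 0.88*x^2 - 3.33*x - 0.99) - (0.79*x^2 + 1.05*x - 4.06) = 1.63*x^3 - 1.67*x^2 - 4.38*x + 3.07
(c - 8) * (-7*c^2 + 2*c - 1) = -7*c^3 + 58*c^2 - 17*c + 8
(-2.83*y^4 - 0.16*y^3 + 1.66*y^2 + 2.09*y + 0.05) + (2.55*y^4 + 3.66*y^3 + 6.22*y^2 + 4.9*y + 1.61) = -0.28*y^4 + 3.5*y^3 + 7.88*y^2 + 6.99*y + 1.66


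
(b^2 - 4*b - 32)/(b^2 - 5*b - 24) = (b + 4)/(b + 3)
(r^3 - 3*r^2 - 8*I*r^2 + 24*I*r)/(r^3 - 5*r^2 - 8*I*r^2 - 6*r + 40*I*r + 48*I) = r*(r - 3)/(r^2 - 5*r - 6)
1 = 1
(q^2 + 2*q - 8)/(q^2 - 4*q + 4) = (q + 4)/(q - 2)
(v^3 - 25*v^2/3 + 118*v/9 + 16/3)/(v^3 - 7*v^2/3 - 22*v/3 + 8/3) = (9*v^3 - 75*v^2 + 118*v + 48)/(3*(3*v^3 - 7*v^2 - 22*v + 8))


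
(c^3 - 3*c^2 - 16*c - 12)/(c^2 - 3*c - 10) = (c^2 - 5*c - 6)/(c - 5)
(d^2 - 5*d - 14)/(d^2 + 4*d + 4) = (d - 7)/(d + 2)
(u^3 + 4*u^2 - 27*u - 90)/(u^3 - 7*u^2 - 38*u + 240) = (u + 3)/(u - 8)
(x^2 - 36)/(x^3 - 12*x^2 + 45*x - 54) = (x + 6)/(x^2 - 6*x + 9)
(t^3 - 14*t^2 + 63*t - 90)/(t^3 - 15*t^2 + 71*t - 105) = (t - 6)/(t - 7)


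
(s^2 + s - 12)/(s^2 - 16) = (s - 3)/(s - 4)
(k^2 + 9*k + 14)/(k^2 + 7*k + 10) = (k + 7)/(k + 5)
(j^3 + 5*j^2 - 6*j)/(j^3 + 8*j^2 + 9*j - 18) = j/(j + 3)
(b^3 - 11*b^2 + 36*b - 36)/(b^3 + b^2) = (b^3 - 11*b^2 + 36*b - 36)/(b^2*(b + 1))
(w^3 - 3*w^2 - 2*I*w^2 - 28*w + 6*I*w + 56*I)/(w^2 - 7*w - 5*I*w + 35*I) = (w^2 + 2*w*(2 - I) - 8*I)/(w - 5*I)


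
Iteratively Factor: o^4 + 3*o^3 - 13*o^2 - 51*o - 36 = (o + 3)*(o^3 - 13*o - 12) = (o - 4)*(o + 3)*(o^2 + 4*o + 3) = (o - 4)*(o + 1)*(o + 3)*(o + 3)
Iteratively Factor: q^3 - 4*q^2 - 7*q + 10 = (q + 2)*(q^2 - 6*q + 5) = (q - 5)*(q + 2)*(q - 1)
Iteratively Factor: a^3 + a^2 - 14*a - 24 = (a + 3)*(a^2 - 2*a - 8) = (a + 2)*(a + 3)*(a - 4)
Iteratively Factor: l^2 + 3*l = (l)*(l + 3)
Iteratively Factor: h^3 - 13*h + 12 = (h - 3)*(h^2 + 3*h - 4) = (h - 3)*(h - 1)*(h + 4)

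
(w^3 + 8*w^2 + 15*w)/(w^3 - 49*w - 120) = w/(w - 8)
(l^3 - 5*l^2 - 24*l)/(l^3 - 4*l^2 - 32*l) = (l + 3)/(l + 4)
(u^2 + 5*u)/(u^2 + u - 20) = u/(u - 4)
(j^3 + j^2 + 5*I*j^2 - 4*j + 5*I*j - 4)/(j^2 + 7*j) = (j^3 + j^2*(1 + 5*I) + j*(-4 + 5*I) - 4)/(j*(j + 7))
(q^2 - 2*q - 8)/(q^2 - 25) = (q^2 - 2*q - 8)/(q^2 - 25)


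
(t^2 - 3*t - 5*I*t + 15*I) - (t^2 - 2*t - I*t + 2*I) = -t - 4*I*t + 13*I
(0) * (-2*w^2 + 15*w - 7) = 0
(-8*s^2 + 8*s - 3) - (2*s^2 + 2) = -10*s^2 + 8*s - 5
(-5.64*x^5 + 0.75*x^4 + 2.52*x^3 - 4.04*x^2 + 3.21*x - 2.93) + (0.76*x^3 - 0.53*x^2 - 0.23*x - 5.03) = -5.64*x^5 + 0.75*x^4 + 3.28*x^3 - 4.57*x^2 + 2.98*x - 7.96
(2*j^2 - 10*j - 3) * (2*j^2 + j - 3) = 4*j^4 - 18*j^3 - 22*j^2 + 27*j + 9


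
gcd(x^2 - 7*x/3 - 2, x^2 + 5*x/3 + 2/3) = x + 2/3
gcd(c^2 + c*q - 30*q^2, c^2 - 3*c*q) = 1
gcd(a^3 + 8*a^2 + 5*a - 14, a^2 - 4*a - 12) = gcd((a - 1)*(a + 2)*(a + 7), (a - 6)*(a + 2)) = a + 2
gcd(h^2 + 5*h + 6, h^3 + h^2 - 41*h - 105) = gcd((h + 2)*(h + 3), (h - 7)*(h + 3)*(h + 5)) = h + 3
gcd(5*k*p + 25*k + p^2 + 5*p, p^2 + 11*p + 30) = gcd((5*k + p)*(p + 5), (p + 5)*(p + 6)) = p + 5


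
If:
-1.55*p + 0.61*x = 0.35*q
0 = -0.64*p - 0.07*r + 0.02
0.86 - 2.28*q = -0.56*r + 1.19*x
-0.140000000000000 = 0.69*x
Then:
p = -0.42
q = 1.49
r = 4.08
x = -0.20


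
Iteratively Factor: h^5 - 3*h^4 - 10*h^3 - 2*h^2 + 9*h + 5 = (h - 1)*(h^4 - 2*h^3 - 12*h^2 - 14*h - 5) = (h - 1)*(h + 1)*(h^3 - 3*h^2 - 9*h - 5) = (h - 5)*(h - 1)*(h + 1)*(h^2 + 2*h + 1) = (h - 5)*(h - 1)*(h + 1)^2*(h + 1)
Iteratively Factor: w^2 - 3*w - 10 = (w - 5)*(w + 2)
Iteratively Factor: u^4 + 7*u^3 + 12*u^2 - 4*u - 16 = (u - 1)*(u^3 + 8*u^2 + 20*u + 16) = (u - 1)*(u + 4)*(u^2 + 4*u + 4) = (u - 1)*(u + 2)*(u + 4)*(u + 2)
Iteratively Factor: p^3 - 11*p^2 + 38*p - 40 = (p - 2)*(p^2 - 9*p + 20) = (p - 4)*(p - 2)*(p - 5)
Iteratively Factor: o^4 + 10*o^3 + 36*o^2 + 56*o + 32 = (o + 2)*(o^3 + 8*o^2 + 20*o + 16) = (o + 2)^2*(o^2 + 6*o + 8) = (o + 2)^2*(o + 4)*(o + 2)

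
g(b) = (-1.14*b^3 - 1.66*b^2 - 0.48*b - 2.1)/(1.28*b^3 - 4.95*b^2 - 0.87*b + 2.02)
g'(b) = (-3.84*b^2 + 9.9*b + 0.87)*(-1.14*b^3 - 1.66*b^2 - 0.48*b - 2.1)/(1.28*b^3 - 4.95*b^2 - 0.87*b + 2.02)^2 + (-3.42*b^2 - 3.32*b - 0.48)/(1.28*b^3 - 4.95*b^2 - 0.87*b + 2.02) = (-8.88178419700125e-16*b^5 + 7.7678*b^4 + 3.2124*b^3 + 0.2238*b^2 - 27.4964*b - 2.7966)/(1.6384*b^6 - 12.672*b^5 + 22.2753*b^4 + 13.7842*b^3 - 19.2411*b^2 - 3.5148*b + 4.0804)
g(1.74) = 1.81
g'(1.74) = 0.64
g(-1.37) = 0.17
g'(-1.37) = 0.62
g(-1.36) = 0.18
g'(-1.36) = 0.64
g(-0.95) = 0.80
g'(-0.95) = 3.67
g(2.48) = 2.79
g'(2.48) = 2.23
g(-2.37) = -0.12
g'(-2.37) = 0.16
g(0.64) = 14.80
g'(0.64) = -346.92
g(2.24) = 2.34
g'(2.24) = 1.56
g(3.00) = 4.66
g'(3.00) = 5.65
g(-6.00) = -0.42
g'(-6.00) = 0.05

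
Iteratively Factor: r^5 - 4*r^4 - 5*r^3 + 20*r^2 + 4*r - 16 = (r + 2)*(r^4 - 6*r^3 + 7*r^2 + 6*r - 8) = (r - 4)*(r + 2)*(r^3 - 2*r^2 - r + 2) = (r - 4)*(r - 1)*(r + 2)*(r^2 - r - 2) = (r - 4)*(r - 2)*(r - 1)*(r + 2)*(r + 1)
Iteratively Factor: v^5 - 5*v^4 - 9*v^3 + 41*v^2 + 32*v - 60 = (v + 2)*(v^4 - 7*v^3 + 5*v^2 + 31*v - 30) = (v - 5)*(v + 2)*(v^3 - 2*v^2 - 5*v + 6) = (v - 5)*(v - 3)*(v + 2)*(v^2 + v - 2) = (v - 5)*(v - 3)*(v + 2)^2*(v - 1)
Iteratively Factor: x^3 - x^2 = (x)*(x^2 - x) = x^2*(x - 1)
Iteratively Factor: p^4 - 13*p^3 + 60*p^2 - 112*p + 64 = (p - 4)*(p^3 - 9*p^2 + 24*p - 16) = (p - 4)*(p - 1)*(p^2 - 8*p + 16) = (p - 4)^2*(p - 1)*(p - 4)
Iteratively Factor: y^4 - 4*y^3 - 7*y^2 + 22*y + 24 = (y + 1)*(y^3 - 5*y^2 - 2*y + 24) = (y - 4)*(y + 1)*(y^2 - y - 6) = (y - 4)*(y - 3)*(y + 1)*(y + 2)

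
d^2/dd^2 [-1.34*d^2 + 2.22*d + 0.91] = -2.68000000000000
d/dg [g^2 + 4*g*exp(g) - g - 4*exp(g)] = 4*g*exp(g) + 2*g - 1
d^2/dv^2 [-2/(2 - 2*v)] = 2/(v - 1)^3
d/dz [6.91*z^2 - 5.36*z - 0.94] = 13.82*z - 5.36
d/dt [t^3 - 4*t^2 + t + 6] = 3*t^2 - 8*t + 1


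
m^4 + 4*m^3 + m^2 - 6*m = m*(m - 1)*(m + 2)*(m + 3)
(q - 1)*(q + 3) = q^2 + 2*q - 3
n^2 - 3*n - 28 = (n - 7)*(n + 4)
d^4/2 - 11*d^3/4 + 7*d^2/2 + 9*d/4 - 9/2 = (d/2 + 1/2)*(d - 3)*(d - 2)*(d - 3/2)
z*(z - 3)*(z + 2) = z^3 - z^2 - 6*z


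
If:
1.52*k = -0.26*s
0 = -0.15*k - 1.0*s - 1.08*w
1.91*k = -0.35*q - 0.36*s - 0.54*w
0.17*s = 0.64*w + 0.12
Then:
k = -0.03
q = 0.21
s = 0.16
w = -0.14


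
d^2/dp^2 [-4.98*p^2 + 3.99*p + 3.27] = -9.96000000000000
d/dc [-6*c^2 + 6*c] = 6 - 12*c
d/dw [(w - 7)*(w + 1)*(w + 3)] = 3*w^2 - 6*w - 25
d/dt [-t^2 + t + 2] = 1 - 2*t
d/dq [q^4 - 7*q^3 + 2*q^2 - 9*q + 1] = 4*q^3 - 21*q^2 + 4*q - 9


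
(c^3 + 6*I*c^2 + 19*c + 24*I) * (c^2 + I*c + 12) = c^5 + 7*I*c^4 + 25*c^3 + 115*I*c^2 + 204*c + 288*I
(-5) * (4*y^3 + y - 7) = -20*y^3 - 5*y + 35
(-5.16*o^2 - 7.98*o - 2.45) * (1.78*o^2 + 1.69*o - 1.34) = -9.1848*o^4 - 22.9248*o^3 - 10.9328*o^2 + 6.5527*o + 3.283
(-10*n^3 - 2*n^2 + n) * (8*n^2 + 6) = -80*n^5 - 16*n^4 - 52*n^3 - 12*n^2 + 6*n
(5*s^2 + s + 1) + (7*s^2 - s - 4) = 12*s^2 - 3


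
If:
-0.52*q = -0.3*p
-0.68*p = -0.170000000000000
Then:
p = 0.25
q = 0.14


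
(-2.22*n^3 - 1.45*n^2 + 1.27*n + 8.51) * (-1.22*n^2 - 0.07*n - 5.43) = 2.7084*n^5 + 1.9244*n^4 + 10.6067*n^3 - 2.5976*n^2 - 7.4918*n - 46.2093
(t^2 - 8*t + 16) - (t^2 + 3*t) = 16 - 11*t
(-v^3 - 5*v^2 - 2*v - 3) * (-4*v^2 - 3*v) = 4*v^5 + 23*v^4 + 23*v^3 + 18*v^2 + 9*v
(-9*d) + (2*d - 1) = -7*d - 1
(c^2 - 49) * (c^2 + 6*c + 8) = c^4 + 6*c^3 - 41*c^2 - 294*c - 392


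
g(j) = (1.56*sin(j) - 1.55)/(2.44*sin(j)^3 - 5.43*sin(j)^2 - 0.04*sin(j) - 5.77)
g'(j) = (1.56*sin(j) - 1.55)*(-7.32*sin(j)^2*cos(j) + 10.86*sin(j)*cos(j) + 0.04*cos(j))/(2.44*sin(j)^3 - 5.43*sin(j)^2 - 0.04*sin(j) - 5.77)^2 + 1.56*cos(j)/(2.44*sin(j)^3 - 5.43*sin(j)^2 - 0.04*sin(j) - 5.77)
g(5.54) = 0.29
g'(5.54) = 0.13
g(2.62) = 0.11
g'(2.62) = 0.25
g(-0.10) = 0.29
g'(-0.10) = -0.21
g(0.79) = 0.06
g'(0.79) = -0.16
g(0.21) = 0.20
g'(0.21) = -0.32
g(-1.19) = 0.24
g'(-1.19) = 0.07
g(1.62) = -0.00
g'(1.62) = 0.01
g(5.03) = 0.24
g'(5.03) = 0.06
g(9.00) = 0.14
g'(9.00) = 0.28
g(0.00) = 0.27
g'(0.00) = -0.27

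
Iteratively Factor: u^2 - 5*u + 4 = (u - 4)*(u - 1)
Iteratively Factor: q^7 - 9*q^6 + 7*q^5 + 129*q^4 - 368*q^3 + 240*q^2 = (q)*(q^6 - 9*q^5 + 7*q^4 + 129*q^3 - 368*q^2 + 240*q) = q*(q - 4)*(q^5 - 5*q^4 - 13*q^3 + 77*q^2 - 60*q) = q*(q - 4)*(q - 3)*(q^4 - 2*q^3 - 19*q^2 + 20*q) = q^2*(q - 4)*(q - 3)*(q^3 - 2*q^2 - 19*q + 20) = q^2*(q - 4)*(q - 3)*(q - 1)*(q^2 - q - 20) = q^2*(q - 5)*(q - 4)*(q - 3)*(q - 1)*(q + 4)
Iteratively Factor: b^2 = (b)*(b)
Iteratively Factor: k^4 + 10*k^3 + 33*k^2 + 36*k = (k + 3)*(k^3 + 7*k^2 + 12*k) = k*(k + 3)*(k^2 + 7*k + 12) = k*(k + 3)*(k + 4)*(k + 3)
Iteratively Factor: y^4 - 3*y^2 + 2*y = (y + 2)*(y^3 - 2*y^2 + y) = (y - 1)*(y + 2)*(y^2 - y) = y*(y - 1)*(y + 2)*(y - 1)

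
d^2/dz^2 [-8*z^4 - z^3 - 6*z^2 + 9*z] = -96*z^2 - 6*z - 12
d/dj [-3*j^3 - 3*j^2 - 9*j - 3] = -9*j^2 - 6*j - 9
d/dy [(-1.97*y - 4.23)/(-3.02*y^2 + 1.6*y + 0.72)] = (-5.9494*y^2 - 25.5492*y + 5.3496)/(9.1204*y^4 - 9.664*y^3 - 1.7888*y^2 + 2.304*y + 0.5184)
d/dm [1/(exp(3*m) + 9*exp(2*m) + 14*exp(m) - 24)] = (-3*exp(2*m) - 18*exp(m) - 14)*exp(m)/(exp(3*m) + 9*exp(2*m) + 14*exp(m) - 24)^2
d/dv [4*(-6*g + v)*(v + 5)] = -24*g + 8*v + 20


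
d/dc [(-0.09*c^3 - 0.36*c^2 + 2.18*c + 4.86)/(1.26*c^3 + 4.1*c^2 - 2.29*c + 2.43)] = (0.0846*c^4 - 5.0814*c^3 - 27.1405*c^2 - 41.6016*c + 16.4268)/(1.5876*c^6 + 10.332*c^5 + 11.0392*c^4 - 12.6544*c^3 + 25.1701*c^2 - 11.1294*c + 5.9049)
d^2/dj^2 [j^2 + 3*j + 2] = 2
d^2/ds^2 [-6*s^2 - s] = -12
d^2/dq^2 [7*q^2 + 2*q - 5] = 14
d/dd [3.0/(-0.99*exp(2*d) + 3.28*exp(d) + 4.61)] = (5.94*exp(d) - 9.84)*exp(d)/(-0.99*exp(2*d) + 3.28*exp(d) + 4.61)^2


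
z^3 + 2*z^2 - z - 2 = (z - 1)*(z + 1)*(z + 2)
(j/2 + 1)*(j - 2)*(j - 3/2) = j^3/2 - 3*j^2/4 - 2*j + 3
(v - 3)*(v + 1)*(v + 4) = v^3 + 2*v^2 - 11*v - 12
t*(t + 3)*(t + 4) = t^3 + 7*t^2 + 12*t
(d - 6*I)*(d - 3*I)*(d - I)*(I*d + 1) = I*d^4 + 11*d^3 - 37*I*d^2 - 45*d + 18*I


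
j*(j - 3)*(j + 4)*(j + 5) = j^4 + 6*j^3 - 7*j^2 - 60*j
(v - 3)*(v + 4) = v^2 + v - 12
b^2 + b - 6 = (b - 2)*(b + 3)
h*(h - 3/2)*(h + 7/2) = h^3 + 2*h^2 - 21*h/4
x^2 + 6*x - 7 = (x - 1)*(x + 7)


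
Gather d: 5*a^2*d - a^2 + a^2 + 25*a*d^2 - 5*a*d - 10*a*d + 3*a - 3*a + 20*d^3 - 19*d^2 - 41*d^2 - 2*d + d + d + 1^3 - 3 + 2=20*d^3 + d^2*(25*a - 60) + d*(5*a^2 - 15*a)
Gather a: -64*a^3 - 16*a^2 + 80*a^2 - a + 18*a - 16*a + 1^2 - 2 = -64*a^3 + 64*a^2 + a - 1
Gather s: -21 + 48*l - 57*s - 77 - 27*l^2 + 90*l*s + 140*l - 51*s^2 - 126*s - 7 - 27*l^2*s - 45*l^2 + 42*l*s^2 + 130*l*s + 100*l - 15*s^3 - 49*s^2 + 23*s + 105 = -72*l^2 + 288*l - 15*s^3 + s^2*(42*l - 100) + s*(-27*l^2 + 220*l - 160)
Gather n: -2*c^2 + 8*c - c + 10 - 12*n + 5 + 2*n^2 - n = -2*c^2 + 7*c + 2*n^2 - 13*n + 15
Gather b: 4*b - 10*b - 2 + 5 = 3 - 6*b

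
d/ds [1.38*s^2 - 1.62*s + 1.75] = 2.76*s - 1.62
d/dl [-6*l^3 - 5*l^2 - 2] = 2*l*(-9*l - 5)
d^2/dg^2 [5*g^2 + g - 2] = 10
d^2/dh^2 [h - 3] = 0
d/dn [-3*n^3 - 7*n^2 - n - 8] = -9*n^2 - 14*n - 1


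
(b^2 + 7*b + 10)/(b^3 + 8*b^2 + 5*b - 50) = (b + 2)/(b^2 + 3*b - 10)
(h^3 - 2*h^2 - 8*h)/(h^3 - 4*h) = (h - 4)/(h - 2)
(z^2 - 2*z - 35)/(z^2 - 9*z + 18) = (z^2 - 2*z - 35)/(z^2 - 9*z + 18)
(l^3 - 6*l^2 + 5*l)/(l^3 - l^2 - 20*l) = (l - 1)/(l + 4)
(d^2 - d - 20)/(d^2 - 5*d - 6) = (-d^2 + d + 20)/(-d^2 + 5*d + 6)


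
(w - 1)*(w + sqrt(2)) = w^2 - w + sqrt(2)*w - sqrt(2)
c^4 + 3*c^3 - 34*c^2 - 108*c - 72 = (c - 6)*(c + 1)*(c + 2)*(c + 6)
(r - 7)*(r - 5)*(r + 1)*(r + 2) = r^4 - 9*r^3 + r^2 + 81*r + 70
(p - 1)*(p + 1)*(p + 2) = p^3 + 2*p^2 - p - 2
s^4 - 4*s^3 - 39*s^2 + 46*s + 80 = (s - 8)*(s - 2)*(s + 1)*(s + 5)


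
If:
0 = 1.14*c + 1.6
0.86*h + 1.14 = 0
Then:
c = -1.40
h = -1.33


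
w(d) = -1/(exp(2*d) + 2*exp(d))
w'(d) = -(-2*exp(2*d) - 2*exp(d))/(exp(2*d) + 2*exp(d))^2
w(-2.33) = -4.90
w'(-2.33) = 5.13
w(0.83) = -0.10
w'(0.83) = 0.16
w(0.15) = -0.27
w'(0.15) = 0.37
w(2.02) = -0.01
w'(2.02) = 0.02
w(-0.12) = -0.39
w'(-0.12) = 0.51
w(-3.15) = -11.42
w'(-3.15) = 11.66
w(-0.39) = -0.55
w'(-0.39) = 0.69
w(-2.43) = -5.44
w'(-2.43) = 5.67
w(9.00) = 0.00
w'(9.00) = 0.00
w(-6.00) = -201.46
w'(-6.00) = 201.71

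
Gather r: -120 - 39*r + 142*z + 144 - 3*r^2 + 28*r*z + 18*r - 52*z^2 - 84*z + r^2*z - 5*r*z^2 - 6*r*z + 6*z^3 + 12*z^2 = r^2*(z - 3) + r*(-5*z^2 + 22*z - 21) + 6*z^3 - 40*z^2 + 58*z + 24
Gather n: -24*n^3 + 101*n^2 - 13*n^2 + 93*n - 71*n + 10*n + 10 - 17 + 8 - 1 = -24*n^3 + 88*n^2 + 32*n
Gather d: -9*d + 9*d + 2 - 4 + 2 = 0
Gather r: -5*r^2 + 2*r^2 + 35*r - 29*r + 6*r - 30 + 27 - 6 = -3*r^2 + 12*r - 9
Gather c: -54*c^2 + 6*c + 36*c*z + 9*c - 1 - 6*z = -54*c^2 + c*(36*z + 15) - 6*z - 1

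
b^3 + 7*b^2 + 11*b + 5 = (b + 1)^2*(b + 5)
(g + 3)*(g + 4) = g^2 + 7*g + 12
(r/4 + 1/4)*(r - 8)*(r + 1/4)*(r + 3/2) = r^4/4 - 21*r^3/16 - 159*r^2/32 - 133*r/32 - 3/4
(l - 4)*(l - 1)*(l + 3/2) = l^3 - 7*l^2/2 - 7*l/2 + 6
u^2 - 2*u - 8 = (u - 4)*(u + 2)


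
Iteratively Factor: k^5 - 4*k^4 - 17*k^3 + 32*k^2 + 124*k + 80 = (k + 2)*(k^4 - 6*k^3 - 5*k^2 + 42*k + 40) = (k - 5)*(k + 2)*(k^3 - k^2 - 10*k - 8) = (k - 5)*(k + 2)^2*(k^2 - 3*k - 4) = (k - 5)*(k + 1)*(k + 2)^2*(k - 4)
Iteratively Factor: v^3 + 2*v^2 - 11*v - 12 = (v + 1)*(v^2 + v - 12) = (v + 1)*(v + 4)*(v - 3)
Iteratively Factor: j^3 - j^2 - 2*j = (j + 1)*(j^2 - 2*j) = j*(j + 1)*(j - 2)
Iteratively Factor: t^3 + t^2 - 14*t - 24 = (t + 3)*(t^2 - 2*t - 8) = (t + 2)*(t + 3)*(t - 4)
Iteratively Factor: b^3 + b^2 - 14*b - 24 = (b - 4)*(b^2 + 5*b + 6) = (b - 4)*(b + 3)*(b + 2)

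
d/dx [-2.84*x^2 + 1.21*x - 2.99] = 1.21 - 5.68*x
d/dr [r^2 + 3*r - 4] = 2*r + 3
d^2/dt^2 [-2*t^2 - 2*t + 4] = -4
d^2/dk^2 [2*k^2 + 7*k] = 4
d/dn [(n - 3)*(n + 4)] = 2*n + 1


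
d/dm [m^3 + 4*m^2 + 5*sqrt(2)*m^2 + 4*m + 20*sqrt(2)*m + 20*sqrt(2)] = 3*m^2 + 8*m + 10*sqrt(2)*m + 4 + 20*sqrt(2)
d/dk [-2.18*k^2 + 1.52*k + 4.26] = 1.52 - 4.36*k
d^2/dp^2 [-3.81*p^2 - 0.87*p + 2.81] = -7.62000000000000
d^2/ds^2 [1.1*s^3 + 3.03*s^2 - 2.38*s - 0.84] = 6.6*s + 6.06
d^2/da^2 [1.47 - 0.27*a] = 0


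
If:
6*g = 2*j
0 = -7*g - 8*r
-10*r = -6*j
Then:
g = 0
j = 0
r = 0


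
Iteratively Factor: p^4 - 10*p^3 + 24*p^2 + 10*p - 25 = (p - 5)*(p^3 - 5*p^2 - p + 5) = (p - 5)*(p - 1)*(p^2 - 4*p - 5) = (p - 5)*(p - 1)*(p + 1)*(p - 5)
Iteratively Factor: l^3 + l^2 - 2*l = (l)*(l^2 + l - 2) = l*(l + 2)*(l - 1)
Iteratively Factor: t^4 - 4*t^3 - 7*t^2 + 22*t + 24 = (t + 2)*(t^3 - 6*t^2 + 5*t + 12) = (t + 1)*(t + 2)*(t^2 - 7*t + 12) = (t - 4)*(t + 1)*(t + 2)*(t - 3)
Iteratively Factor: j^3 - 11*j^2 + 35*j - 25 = (j - 5)*(j^2 - 6*j + 5) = (j - 5)^2*(j - 1)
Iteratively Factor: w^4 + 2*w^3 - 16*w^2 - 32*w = (w - 4)*(w^3 + 6*w^2 + 8*w) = w*(w - 4)*(w^2 + 6*w + 8) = w*(w - 4)*(w + 2)*(w + 4)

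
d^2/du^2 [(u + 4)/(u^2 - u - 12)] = 2*(3*(-u - 1)*(-u^2 + u + 12) - (u + 4)*(2*u - 1)^2)/(-u^2 + u + 12)^3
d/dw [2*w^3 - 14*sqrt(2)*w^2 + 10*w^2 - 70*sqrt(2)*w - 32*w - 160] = 6*w^2 - 28*sqrt(2)*w + 20*w - 70*sqrt(2) - 32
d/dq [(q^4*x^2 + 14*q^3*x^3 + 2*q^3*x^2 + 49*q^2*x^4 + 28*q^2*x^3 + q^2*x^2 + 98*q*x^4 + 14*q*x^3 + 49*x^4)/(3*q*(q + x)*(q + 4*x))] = x^2*(q^6 + 10*q^5*x + 33*q^4*x^2 - 18*q^4*x - q^4 + 112*q^3*x^3 - 180*q^3*x^2 - 28*q^3*x + 196*q^2*x^4 - 378*q^2*x^3 - 213*q^2*x^2 - 490*q*x^3 - 196*x^4)/(3*q^2*(q^4 + 10*q^3*x + 33*q^2*x^2 + 40*q*x^3 + 16*x^4))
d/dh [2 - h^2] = -2*h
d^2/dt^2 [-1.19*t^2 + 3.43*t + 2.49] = -2.38000000000000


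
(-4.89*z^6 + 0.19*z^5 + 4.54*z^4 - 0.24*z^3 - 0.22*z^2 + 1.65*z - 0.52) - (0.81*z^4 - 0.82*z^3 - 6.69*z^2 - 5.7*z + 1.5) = -4.89*z^6 + 0.19*z^5 + 3.73*z^4 + 0.58*z^3 + 6.47*z^2 + 7.35*z - 2.02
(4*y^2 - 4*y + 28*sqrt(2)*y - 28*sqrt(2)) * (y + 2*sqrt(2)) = 4*y^3 - 4*y^2 + 36*sqrt(2)*y^2 - 36*sqrt(2)*y + 112*y - 112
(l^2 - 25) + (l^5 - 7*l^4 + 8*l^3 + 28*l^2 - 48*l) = l^5 - 7*l^4 + 8*l^3 + 29*l^2 - 48*l - 25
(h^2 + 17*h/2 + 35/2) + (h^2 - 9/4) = 2*h^2 + 17*h/2 + 61/4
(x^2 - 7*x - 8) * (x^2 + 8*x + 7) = x^4 + x^3 - 57*x^2 - 113*x - 56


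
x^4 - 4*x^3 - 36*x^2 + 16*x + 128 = (x - 8)*(x - 2)*(x + 2)*(x + 4)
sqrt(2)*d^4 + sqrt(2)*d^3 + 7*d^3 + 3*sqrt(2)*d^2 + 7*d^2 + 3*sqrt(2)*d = d*(d + 1)*(d + 3*sqrt(2))*(sqrt(2)*d + 1)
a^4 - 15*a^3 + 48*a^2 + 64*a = a*(a - 8)^2*(a + 1)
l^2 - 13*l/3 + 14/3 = (l - 7/3)*(l - 2)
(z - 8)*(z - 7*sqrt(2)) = z^2 - 7*sqrt(2)*z - 8*z + 56*sqrt(2)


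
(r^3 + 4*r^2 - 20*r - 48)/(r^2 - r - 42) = (r^2 - 2*r - 8)/(r - 7)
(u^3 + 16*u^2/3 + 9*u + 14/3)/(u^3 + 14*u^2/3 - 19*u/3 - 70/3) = (3*u^2 + 10*u + 7)/(3*u^2 + 8*u - 35)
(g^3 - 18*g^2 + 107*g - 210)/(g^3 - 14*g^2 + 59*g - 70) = (g - 6)/(g - 2)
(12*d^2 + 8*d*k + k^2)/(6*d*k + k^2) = (2*d + k)/k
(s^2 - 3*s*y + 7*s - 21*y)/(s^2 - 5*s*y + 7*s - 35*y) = (-s + 3*y)/(-s + 5*y)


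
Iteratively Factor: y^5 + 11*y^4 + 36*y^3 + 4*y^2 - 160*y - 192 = (y + 2)*(y^4 + 9*y^3 + 18*y^2 - 32*y - 96) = (y - 2)*(y + 2)*(y^3 + 11*y^2 + 40*y + 48) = (y - 2)*(y + 2)*(y + 4)*(y^2 + 7*y + 12) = (y - 2)*(y + 2)*(y + 3)*(y + 4)*(y + 4)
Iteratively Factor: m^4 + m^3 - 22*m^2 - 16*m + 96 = (m - 4)*(m^3 + 5*m^2 - 2*m - 24) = (m - 4)*(m - 2)*(m^2 + 7*m + 12) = (m - 4)*(m - 2)*(m + 4)*(m + 3)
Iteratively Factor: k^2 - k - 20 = (k + 4)*(k - 5)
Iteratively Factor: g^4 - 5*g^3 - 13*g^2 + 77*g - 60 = (g - 3)*(g^3 - 2*g^2 - 19*g + 20) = (g - 3)*(g + 4)*(g^2 - 6*g + 5) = (g - 5)*(g - 3)*(g + 4)*(g - 1)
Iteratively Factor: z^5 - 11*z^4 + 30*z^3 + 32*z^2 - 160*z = (z - 4)*(z^4 - 7*z^3 + 2*z^2 + 40*z) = (z - 4)^2*(z^3 - 3*z^2 - 10*z) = z*(z - 4)^2*(z^2 - 3*z - 10) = z*(z - 4)^2*(z + 2)*(z - 5)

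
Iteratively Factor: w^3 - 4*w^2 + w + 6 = (w - 3)*(w^2 - w - 2) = (w - 3)*(w - 2)*(w + 1)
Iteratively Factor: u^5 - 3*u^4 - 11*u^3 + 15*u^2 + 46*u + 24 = (u + 1)*(u^4 - 4*u^3 - 7*u^2 + 22*u + 24) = (u + 1)*(u + 2)*(u^3 - 6*u^2 + 5*u + 12) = (u - 3)*(u + 1)*(u + 2)*(u^2 - 3*u - 4) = (u - 4)*(u - 3)*(u + 1)*(u + 2)*(u + 1)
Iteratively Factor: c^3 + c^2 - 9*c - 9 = (c - 3)*(c^2 + 4*c + 3) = (c - 3)*(c + 3)*(c + 1)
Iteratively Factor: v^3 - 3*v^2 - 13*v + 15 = (v + 3)*(v^2 - 6*v + 5) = (v - 1)*(v + 3)*(v - 5)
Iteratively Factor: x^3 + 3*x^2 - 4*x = (x)*(x^2 + 3*x - 4) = x*(x + 4)*(x - 1)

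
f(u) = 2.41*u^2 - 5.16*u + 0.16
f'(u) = 4.82*u - 5.16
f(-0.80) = 5.83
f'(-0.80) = -9.02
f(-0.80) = 5.83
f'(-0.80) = -9.02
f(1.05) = -2.60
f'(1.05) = -0.10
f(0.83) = -2.46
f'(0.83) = -1.16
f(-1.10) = 8.75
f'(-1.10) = -10.46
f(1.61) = -1.90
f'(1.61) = 2.60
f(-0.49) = 3.27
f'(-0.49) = -7.52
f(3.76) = 14.83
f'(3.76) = 12.96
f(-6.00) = 117.88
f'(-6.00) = -34.08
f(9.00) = 148.93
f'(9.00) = 38.22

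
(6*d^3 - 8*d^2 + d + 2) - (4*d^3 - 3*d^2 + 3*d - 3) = 2*d^3 - 5*d^2 - 2*d + 5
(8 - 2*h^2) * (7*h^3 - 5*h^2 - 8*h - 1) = -14*h^5 + 10*h^4 + 72*h^3 - 38*h^2 - 64*h - 8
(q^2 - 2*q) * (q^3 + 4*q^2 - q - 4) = q^5 + 2*q^4 - 9*q^3 - 2*q^2 + 8*q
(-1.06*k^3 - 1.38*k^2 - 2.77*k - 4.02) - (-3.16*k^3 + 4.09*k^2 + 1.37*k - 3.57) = 2.1*k^3 - 5.47*k^2 - 4.14*k - 0.45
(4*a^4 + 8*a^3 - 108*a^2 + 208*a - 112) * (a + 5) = 4*a^5 + 28*a^4 - 68*a^3 - 332*a^2 + 928*a - 560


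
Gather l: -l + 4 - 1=3 - l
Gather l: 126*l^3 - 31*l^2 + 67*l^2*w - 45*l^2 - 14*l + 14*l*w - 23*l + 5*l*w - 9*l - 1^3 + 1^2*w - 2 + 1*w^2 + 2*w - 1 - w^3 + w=126*l^3 + l^2*(67*w - 76) + l*(19*w - 46) - w^3 + w^2 + 4*w - 4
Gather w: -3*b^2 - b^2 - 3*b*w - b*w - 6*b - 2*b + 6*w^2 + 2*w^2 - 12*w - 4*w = -4*b^2 - 8*b + 8*w^2 + w*(-4*b - 16)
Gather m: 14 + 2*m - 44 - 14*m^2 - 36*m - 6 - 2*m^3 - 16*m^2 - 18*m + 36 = -2*m^3 - 30*m^2 - 52*m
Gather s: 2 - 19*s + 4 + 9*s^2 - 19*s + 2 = 9*s^2 - 38*s + 8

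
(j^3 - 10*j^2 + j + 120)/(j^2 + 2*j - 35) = (j^2 - 5*j - 24)/(j + 7)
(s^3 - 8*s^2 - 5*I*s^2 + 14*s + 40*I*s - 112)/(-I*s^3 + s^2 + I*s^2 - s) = (I*s^3 + s^2*(5 - 8*I) + 2*s*(-20 + 7*I) - 112*I)/(s*(s^2 + s*(-1 + I) - I))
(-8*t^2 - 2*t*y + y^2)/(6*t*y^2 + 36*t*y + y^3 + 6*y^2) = (-8*t^2 - 2*t*y + y^2)/(y*(6*t*y + 36*t + y^2 + 6*y))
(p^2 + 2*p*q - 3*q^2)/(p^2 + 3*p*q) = (p - q)/p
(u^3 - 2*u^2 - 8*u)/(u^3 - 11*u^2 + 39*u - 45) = u*(u^2 - 2*u - 8)/(u^3 - 11*u^2 + 39*u - 45)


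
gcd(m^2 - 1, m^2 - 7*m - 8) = m + 1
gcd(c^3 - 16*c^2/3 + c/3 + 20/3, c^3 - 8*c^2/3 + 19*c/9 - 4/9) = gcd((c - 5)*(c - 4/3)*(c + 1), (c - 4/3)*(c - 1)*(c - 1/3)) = c - 4/3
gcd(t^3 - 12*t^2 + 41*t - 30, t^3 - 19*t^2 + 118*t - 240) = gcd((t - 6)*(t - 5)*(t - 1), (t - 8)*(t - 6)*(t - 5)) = t^2 - 11*t + 30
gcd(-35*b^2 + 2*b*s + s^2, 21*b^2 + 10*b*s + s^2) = 7*b + s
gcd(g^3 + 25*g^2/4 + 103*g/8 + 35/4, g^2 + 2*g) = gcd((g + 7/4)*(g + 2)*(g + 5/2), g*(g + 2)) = g + 2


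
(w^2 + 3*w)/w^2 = (w + 3)/w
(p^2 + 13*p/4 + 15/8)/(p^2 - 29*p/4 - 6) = (p + 5/2)/(p - 8)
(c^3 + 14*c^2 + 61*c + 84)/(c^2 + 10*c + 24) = (c^2 + 10*c + 21)/(c + 6)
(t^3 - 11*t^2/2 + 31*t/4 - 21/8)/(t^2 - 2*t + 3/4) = t - 7/2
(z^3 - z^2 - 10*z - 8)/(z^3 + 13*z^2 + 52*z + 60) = (z^2 - 3*z - 4)/(z^2 + 11*z + 30)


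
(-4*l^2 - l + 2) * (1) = -4*l^2 - l + 2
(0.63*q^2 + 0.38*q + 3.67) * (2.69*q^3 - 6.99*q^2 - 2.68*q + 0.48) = 1.6947*q^5 - 3.3815*q^4 + 5.5277*q^3 - 26.3693*q^2 - 9.6532*q + 1.7616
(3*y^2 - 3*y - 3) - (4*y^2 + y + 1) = -y^2 - 4*y - 4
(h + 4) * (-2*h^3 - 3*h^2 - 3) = -2*h^4 - 11*h^3 - 12*h^2 - 3*h - 12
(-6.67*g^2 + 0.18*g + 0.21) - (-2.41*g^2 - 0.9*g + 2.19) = -4.26*g^2 + 1.08*g - 1.98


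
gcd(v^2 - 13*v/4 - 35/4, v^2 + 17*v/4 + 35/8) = v + 7/4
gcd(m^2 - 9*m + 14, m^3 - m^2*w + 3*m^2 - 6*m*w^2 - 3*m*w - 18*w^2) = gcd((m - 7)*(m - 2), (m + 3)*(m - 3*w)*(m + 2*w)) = 1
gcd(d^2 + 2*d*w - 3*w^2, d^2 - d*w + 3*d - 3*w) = -d + w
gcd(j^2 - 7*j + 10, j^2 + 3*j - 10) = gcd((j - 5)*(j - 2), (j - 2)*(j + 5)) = j - 2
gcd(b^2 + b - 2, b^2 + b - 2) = b^2 + b - 2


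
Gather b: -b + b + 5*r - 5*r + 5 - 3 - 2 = 0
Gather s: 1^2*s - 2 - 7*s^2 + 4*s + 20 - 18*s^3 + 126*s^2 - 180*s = -18*s^3 + 119*s^2 - 175*s + 18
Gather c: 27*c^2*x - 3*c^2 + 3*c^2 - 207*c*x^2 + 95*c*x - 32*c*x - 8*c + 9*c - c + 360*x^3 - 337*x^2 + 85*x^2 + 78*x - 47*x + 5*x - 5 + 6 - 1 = 27*c^2*x + c*(-207*x^2 + 63*x) + 360*x^3 - 252*x^2 + 36*x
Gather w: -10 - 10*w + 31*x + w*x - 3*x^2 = w*(x - 10) - 3*x^2 + 31*x - 10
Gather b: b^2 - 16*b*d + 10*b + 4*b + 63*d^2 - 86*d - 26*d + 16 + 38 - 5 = b^2 + b*(14 - 16*d) + 63*d^2 - 112*d + 49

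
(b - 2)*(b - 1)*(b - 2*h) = b^3 - 2*b^2*h - 3*b^2 + 6*b*h + 2*b - 4*h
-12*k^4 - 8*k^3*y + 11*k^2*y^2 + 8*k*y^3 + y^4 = (-k + y)*(k + y)*(2*k + y)*(6*k + y)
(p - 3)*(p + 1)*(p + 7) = p^3 + 5*p^2 - 17*p - 21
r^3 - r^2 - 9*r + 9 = (r - 3)*(r - 1)*(r + 3)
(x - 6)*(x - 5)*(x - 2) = x^3 - 13*x^2 + 52*x - 60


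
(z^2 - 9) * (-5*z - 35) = -5*z^3 - 35*z^2 + 45*z + 315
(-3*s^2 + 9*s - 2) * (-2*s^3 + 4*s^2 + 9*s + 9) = 6*s^5 - 30*s^4 + 13*s^3 + 46*s^2 + 63*s - 18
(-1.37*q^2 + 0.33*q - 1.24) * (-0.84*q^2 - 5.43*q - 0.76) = 1.1508*q^4 + 7.1619*q^3 + 0.2909*q^2 + 6.4824*q + 0.9424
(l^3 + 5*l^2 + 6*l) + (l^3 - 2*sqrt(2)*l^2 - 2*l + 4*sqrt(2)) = 2*l^3 - 2*sqrt(2)*l^2 + 5*l^2 + 4*l + 4*sqrt(2)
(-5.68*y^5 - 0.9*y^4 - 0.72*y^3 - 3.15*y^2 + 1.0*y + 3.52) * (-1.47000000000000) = 8.3496*y^5 + 1.323*y^4 + 1.0584*y^3 + 4.6305*y^2 - 1.47*y - 5.1744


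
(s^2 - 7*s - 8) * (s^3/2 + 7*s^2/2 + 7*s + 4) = s^5/2 - 43*s^3/2 - 73*s^2 - 84*s - 32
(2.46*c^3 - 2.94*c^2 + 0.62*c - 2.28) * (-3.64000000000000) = -8.9544*c^3 + 10.7016*c^2 - 2.2568*c + 8.2992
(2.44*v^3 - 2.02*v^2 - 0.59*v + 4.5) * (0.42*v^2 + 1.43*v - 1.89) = 1.0248*v^5 + 2.6408*v^4 - 7.748*v^3 + 4.8641*v^2 + 7.5501*v - 8.505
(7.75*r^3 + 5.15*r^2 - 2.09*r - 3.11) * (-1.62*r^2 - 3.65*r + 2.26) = -12.555*r^5 - 36.6305*r^4 + 2.1033*r^3 + 24.3057*r^2 + 6.6281*r - 7.0286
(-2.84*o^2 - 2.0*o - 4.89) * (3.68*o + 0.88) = -10.4512*o^3 - 9.8592*o^2 - 19.7552*o - 4.3032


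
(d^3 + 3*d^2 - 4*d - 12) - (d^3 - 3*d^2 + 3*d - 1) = 6*d^2 - 7*d - 11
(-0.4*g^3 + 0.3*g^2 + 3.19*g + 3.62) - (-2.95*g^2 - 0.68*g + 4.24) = -0.4*g^3 + 3.25*g^2 + 3.87*g - 0.62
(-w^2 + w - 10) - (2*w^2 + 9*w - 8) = -3*w^2 - 8*w - 2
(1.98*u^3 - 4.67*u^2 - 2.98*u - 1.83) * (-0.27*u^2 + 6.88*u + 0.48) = -0.5346*u^5 + 14.8833*u^4 - 30.3746*u^3 - 22.2499*u^2 - 14.0208*u - 0.8784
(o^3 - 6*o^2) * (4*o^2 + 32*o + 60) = 4*o^5 + 8*o^4 - 132*o^3 - 360*o^2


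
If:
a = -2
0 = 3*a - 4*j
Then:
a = -2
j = -3/2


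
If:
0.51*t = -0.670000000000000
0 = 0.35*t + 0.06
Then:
No Solution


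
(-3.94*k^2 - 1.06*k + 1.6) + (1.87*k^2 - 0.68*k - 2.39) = -2.07*k^2 - 1.74*k - 0.79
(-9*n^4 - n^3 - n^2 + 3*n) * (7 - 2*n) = 18*n^5 - 61*n^4 - 5*n^3 - 13*n^2 + 21*n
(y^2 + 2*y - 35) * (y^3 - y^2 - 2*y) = y^5 + y^4 - 39*y^3 + 31*y^2 + 70*y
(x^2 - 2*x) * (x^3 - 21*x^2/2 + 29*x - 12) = x^5 - 25*x^4/2 + 50*x^3 - 70*x^2 + 24*x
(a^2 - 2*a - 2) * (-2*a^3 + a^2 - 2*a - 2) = -2*a^5 + 5*a^4 + 8*a + 4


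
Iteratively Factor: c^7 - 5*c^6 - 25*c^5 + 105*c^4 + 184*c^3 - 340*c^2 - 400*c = (c - 2)*(c^6 - 3*c^5 - 31*c^4 + 43*c^3 + 270*c^2 + 200*c) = (c - 2)*(c + 1)*(c^5 - 4*c^4 - 27*c^3 + 70*c^2 + 200*c) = (c - 2)*(c + 1)*(c + 4)*(c^4 - 8*c^3 + 5*c^2 + 50*c) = (c - 2)*(c + 1)*(c + 2)*(c + 4)*(c^3 - 10*c^2 + 25*c) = (c - 5)*(c - 2)*(c + 1)*(c + 2)*(c + 4)*(c^2 - 5*c) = c*(c - 5)*(c - 2)*(c + 1)*(c + 2)*(c + 4)*(c - 5)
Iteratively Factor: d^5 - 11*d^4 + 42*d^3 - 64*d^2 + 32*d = (d - 1)*(d^4 - 10*d^3 + 32*d^2 - 32*d) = d*(d - 1)*(d^3 - 10*d^2 + 32*d - 32) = d*(d - 4)*(d - 1)*(d^2 - 6*d + 8) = d*(d - 4)^2*(d - 1)*(d - 2)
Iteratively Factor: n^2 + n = (n)*(n + 1)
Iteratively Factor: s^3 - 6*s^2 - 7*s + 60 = (s - 4)*(s^2 - 2*s - 15) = (s - 4)*(s + 3)*(s - 5)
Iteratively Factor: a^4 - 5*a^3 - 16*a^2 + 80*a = (a + 4)*(a^3 - 9*a^2 + 20*a) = (a - 4)*(a + 4)*(a^2 - 5*a) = (a - 5)*(a - 4)*(a + 4)*(a)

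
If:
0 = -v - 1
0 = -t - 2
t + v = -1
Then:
No Solution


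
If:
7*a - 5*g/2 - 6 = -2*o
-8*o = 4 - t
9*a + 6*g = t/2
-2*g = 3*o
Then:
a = 358/571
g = -240/571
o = 160/571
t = 3564/571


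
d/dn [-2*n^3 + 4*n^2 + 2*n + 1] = -6*n^2 + 8*n + 2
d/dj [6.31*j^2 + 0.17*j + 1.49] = 12.62*j + 0.17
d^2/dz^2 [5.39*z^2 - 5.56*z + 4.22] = 10.7800000000000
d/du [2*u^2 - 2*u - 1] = 4*u - 2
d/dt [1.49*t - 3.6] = 1.49000000000000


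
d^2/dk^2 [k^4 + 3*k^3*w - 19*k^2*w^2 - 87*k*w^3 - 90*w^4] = 12*k^2 + 18*k*w - 38*w^2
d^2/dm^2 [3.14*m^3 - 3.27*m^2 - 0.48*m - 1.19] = 18.84*m - 6.54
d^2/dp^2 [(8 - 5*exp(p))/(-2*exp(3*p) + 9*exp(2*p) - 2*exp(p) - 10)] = (80*exp(6*p) - 558*exp(5*p) + 1909*exp(4*p) - 3866*exp(3*p) + 4572*exp(2*p) - 3012*exp(p) + 660)*exp(p)/(8*exp(9*p) - 108*exp(8*p) + 510*exp(7*p) - 825*exp(6*p) - 570*exp(5*p) + 2562*exp(4*p) - 472*exp(3*p) - 2580*exp(2*p) + 600*exp(p) + 1000)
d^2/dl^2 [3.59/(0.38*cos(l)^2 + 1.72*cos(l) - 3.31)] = (-2.073584*(1 - cos(l)^2)^2 - 18.771392*cos(l)^3 - 29.719456*cos(l)^2 + 2.439046*cos(l) + 2.93303*cos(3*l) + 32.3459)/(0.38*cos(l)^2 + 1.72*cos(l) - 3.31)^3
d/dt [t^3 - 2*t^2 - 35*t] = 3*t^2 - 4*t - 35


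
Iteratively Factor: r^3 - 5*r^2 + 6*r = (r)*(r^2 - 5*r + 6) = r*(r - 2)*(r - 3)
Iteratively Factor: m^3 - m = (m + 1)*(m^2 - m) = m*(m + 1)*(m - 1)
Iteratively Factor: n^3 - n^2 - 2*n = (n + 1)*(n^2 - 2*n) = (n - 2)*(n + 1)*(n)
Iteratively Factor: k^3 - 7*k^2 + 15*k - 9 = (k - 3)*(k^2 - 4*k + 3) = (k - 3)*(k - 1)*(k - 3)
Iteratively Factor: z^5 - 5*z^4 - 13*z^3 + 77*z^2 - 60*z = (z + 4)*(z^4 - 9*z^3 + 23*z^2 - 15*z) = (z - 1)*(z + 4)*(z^3 - 8*z^2 + 15*z) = (z - 3)*(z - 1)*(z + 4)*(z^2 - 5*z) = (z - 5)*(z - 3)*(z - 1)*(z + 4)*(z)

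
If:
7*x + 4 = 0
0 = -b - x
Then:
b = 4/7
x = -4/7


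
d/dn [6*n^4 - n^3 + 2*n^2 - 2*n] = 24*n^3 - 3*n^2 + 4*n - 2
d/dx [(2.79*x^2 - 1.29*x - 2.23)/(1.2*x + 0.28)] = (3.348*x^2 + 1.5624*x + 2.3148)/(1.44*x^2 + 0.672*x + 0.0784)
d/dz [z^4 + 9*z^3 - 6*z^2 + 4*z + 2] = 4*z^3 + 27*z^2 - 12*z + 4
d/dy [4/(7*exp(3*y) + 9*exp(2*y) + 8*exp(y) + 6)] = (-84*exp(2*y) - 72*exp(y) - 32)*exp(y)/(7*exp(3*y) + 9*exp(2*y) + 8*exp(y) + 6)^2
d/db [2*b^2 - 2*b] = 4*b - 2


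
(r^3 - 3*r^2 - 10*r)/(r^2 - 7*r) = (r^2 - 3*r - 10)/(r - 7)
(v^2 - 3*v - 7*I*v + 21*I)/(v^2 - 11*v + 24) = (v - 7*I)/(v - 8)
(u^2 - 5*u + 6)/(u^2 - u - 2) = (u - 3)/(u + 1)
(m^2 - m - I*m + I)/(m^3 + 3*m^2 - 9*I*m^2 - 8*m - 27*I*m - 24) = (m - 1)/(m^2 + m*(3 - 8*I) - 24*I)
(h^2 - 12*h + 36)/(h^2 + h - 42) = (h - 6)/(h + 7)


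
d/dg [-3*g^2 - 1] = -6*g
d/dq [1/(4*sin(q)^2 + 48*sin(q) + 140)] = -(sin(q) + 6)*cos(q)/(2*(sin(q)^2 + 12*sin(q) + 35)^2)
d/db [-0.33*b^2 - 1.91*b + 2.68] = -0.66*b - 1.91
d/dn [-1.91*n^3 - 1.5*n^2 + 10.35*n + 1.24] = -5.73*n^2 - 3.0*n + 10.35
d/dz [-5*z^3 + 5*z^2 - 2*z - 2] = -15*z^2 + 10*z - 2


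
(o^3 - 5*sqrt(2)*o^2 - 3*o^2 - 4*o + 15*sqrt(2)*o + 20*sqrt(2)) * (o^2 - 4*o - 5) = o^5 - 5*sqrt(2)*o^4 - 7*o^4 + 3*o^3 + 35*sqrt(2)*o^3 - 15*sqrt(2)*o^2 + 31*o^2 - 155*sqrt(2)*o + 20*o - 100*sqrt(2)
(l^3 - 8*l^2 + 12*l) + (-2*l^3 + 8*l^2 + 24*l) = -l^3 + 36*l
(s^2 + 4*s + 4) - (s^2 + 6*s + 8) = -2*s - 4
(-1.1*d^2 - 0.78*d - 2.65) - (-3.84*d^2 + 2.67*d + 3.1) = 2.74*d^2 - 3.45*d - 5.75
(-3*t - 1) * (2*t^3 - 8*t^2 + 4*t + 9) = -6*t^4 + 22*t^3 - 4*t^2 - 31*t - 9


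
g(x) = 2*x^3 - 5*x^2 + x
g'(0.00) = 1.00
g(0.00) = 0.00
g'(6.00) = 157.00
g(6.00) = 258.00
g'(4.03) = 58.15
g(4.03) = 53.73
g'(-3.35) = 101.84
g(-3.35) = -134.65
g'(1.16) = -2.53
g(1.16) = -2.45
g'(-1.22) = 22.13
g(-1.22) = -12.29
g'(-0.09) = 1.95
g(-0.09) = -0.13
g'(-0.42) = 6.26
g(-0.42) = -1.45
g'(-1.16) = 20.67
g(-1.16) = -11.01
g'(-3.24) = 96.39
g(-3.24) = -123.75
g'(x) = 6*x^2 - 10*x + 1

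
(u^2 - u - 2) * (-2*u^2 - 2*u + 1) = -2*u^4 + 7*u^2 + 3*u - 2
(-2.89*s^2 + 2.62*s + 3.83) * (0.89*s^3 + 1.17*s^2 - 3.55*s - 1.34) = -2.5721*s^5 - 1.0495*s^4 + 16.7336*s^3 - 0.9473*s^2 - 17.1073*s - 5.1322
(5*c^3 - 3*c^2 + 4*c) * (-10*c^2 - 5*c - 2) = -50*c^5 + 5*c^4 - 35*c^3 - 14*c^2 - 8*c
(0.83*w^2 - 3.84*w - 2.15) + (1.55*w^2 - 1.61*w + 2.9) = 2.38*w^2 - 5.45*w + 0.75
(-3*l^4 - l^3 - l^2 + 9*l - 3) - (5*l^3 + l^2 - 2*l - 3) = -3*l^4 - 6*l^3 - 2*l^2 + 11*l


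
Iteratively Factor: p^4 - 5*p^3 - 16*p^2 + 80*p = (p - 5)*(p^3 - 16*p) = (p - 5)*(p + 4)*(p^2 - 4*p) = p*(p - 5)*(p + 4)*(p - 4)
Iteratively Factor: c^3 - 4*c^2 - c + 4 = (c - 1)*(c^2 - 3*c - 4) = (c - 4)*(c - 1)*(c + 1)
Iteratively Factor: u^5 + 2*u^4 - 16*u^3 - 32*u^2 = (u)*(u^4 + 2*u^3 - 16*u^2 - 32*u) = u*(u + 4)*(u^3 - 2*u^2 - 8*u) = u^2*(u + 4)*(u^2 - 2*u - 8) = u^2*(u + 2)*(u + 4)*(u - 4)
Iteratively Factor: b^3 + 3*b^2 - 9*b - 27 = (b - 3)*(b^2 + 6*b + 9) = (b - 3)*(b + 3)*(b + 3)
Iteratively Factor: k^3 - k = (k - 1)*(k^2 + k) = (k - 1)*(k + 1)*(k)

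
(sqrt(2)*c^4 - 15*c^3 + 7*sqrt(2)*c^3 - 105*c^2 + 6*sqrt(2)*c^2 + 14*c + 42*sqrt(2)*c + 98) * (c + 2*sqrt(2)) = sqrt(2)*c^5 - 11*c^4 + 7*sqrt(2)*c^4 - 77*c^3 - 24*sqrt(2)*c^3 - 168*sqrt(2)*c^2 + 38*c^2 + 28*sqrt(2)*c + 266*c + 196*sqrt(2)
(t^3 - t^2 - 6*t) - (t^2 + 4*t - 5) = t^3 - 2*t^2 - 10*t + 5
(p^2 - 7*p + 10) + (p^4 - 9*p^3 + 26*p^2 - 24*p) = p^4 - 9*p^3 + 27*p^2 - 31*p + 10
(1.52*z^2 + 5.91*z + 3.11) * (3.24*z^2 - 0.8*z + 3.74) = 4.9248*z^4 + 17.9324*z^3 + 11.0332*z^2 + 19.6154*z + 11.6314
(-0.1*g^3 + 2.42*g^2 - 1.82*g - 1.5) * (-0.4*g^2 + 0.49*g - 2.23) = 0.04*g^5 - 1.017*g^4 + 2.1368*g^3 - 5.6884*g^2 + 3.3236*g + 3.345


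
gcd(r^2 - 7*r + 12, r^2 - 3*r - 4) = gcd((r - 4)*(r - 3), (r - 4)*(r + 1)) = r - 4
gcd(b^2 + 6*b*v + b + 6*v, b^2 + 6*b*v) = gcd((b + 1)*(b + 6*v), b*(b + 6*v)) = b + 6*v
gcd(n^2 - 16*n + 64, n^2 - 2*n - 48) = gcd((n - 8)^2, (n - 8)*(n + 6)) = n - 8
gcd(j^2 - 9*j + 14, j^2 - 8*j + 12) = j - 2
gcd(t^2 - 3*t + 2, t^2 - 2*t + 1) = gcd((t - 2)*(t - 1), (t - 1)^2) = t - 1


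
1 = 1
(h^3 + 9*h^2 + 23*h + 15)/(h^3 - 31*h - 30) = (h + 3)/(h - 6)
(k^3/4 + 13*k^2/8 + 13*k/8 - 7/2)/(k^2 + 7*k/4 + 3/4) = (2*k^3 + 13*k^2 + 13*k - 28)/(2*(4*k^2 + 7*k + 3))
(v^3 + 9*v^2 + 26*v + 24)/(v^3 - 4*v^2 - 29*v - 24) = (v^2 + 6*v + 8)/(v^2 - 7*v - 8)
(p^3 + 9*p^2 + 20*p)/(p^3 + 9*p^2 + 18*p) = (p^2 + 9*p + 20)/(p^2 + 9*p + 18)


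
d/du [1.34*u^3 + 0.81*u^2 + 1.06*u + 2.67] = 4.02*u^2 + 1.62*u + 1.06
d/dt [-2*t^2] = -4*t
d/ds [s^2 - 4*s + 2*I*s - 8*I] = 2*s - 4 + 2*I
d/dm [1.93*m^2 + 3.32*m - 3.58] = 3.86*m + 3.32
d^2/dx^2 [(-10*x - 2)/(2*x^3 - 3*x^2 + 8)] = 12*(-12*x^2*(x - 1)^2*(5*x + 1) + (10*x^2 - 10*x + (2*x - 1)*(5*x + 1))*(2*x^3 - 3*x^2 + 8))/(2*x^3 - 3*x^2 + 8)^3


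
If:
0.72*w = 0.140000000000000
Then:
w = 0.19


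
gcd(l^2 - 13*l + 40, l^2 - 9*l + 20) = l - 5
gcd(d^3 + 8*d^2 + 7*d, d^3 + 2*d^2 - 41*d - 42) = d^2 + 8*d + 7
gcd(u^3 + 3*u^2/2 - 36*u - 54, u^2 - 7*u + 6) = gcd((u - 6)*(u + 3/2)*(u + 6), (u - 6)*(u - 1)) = u - 6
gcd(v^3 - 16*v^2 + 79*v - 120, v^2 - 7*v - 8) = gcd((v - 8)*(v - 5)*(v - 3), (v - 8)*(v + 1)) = v - 8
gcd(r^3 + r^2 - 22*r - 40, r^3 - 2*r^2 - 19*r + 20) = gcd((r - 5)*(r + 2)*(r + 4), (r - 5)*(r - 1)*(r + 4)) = r^2 - r - 20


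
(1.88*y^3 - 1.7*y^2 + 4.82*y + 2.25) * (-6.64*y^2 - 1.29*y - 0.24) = -12.4832*y^5 + 8.8628*y^4 - 30.263*y^3 - 20.7498*y^2 - 4.0593*y - 0.54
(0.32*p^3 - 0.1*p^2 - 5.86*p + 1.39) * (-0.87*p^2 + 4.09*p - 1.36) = -0.2784*p^5 + 1.3958*p^4 + 4.254*p^3 - 25.0407*p^2 + 13.6547*p - 1.8904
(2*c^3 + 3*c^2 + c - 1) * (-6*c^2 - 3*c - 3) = -12*c^5 - 24*c^4 - 21*c^3 - 6*c^2 + 3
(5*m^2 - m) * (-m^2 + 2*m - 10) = -5*m^4 + 11*m^3 - 52*m^2 + 10*m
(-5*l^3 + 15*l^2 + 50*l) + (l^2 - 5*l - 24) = -5*l^3 + 16*l^2 + 45*l - 24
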